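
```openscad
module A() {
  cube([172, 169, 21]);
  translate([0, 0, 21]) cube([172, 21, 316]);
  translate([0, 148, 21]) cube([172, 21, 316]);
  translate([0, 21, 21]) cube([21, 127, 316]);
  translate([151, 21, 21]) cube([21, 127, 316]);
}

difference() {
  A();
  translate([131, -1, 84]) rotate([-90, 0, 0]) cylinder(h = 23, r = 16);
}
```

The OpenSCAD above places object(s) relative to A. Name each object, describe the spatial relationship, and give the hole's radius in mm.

The subtracted cylinder has r = 16 mm.

A is an open box. The open box has a circular hole through its front wall. The hole's radius is 16 mm.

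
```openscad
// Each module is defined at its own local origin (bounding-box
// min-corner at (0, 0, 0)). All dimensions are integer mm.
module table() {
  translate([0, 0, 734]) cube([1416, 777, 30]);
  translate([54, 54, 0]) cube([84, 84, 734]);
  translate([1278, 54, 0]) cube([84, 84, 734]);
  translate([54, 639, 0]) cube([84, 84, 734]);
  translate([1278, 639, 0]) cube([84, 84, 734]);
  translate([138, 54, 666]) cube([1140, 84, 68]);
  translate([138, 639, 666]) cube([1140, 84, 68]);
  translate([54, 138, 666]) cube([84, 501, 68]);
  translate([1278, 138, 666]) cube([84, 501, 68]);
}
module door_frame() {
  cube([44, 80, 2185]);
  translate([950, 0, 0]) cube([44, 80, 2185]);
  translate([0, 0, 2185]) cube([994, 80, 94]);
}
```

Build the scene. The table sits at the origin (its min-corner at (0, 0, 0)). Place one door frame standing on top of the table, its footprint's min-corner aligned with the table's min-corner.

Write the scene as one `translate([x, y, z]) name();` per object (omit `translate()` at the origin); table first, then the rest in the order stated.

table();
translate([0, 0, 764]) door_frame();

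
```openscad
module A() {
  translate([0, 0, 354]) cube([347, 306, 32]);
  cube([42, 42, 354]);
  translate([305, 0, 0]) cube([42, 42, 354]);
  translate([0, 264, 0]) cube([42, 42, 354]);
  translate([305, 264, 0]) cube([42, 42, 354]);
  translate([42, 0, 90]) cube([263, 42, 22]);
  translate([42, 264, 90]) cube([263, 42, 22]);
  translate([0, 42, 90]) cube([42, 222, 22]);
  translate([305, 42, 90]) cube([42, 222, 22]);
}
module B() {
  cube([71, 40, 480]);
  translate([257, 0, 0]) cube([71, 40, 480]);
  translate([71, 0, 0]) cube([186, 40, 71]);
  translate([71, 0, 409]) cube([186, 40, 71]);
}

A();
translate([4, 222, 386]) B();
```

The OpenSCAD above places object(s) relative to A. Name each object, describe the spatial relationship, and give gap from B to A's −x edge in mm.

A is a stool. B is a picture frame. The picture frame is on top of the stool. The gap from the picture frame to the stool's −x edge is 4 mm.

The picture frame's min-x is at 4; the stool's min-x is 0; gap = 4 mm.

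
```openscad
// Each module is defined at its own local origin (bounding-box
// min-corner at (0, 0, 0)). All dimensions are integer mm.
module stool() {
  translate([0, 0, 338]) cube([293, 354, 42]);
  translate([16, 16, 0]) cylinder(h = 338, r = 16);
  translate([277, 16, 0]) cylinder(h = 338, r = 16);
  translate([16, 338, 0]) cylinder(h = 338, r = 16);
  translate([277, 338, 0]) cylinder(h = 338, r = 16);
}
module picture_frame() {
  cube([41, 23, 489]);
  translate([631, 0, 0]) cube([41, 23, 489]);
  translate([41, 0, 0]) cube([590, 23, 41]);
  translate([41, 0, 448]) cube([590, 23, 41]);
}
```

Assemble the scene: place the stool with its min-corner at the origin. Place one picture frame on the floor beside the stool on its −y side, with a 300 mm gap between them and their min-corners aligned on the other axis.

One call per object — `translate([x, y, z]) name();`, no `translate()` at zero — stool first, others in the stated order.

stool();
translate([0, -323, 0]) picture_frame();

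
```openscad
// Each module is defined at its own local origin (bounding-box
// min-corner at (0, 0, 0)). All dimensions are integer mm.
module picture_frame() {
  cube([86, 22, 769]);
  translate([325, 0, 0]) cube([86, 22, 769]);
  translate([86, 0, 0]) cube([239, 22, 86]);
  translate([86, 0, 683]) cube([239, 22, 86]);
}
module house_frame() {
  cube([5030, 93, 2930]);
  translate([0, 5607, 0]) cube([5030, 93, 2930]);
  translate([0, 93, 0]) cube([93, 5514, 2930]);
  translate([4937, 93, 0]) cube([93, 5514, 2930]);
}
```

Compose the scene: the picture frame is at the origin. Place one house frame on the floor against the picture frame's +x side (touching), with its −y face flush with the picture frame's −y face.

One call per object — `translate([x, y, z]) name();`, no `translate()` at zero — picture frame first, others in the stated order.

picture_frame();
translate([411, 0, 0]) house_frame();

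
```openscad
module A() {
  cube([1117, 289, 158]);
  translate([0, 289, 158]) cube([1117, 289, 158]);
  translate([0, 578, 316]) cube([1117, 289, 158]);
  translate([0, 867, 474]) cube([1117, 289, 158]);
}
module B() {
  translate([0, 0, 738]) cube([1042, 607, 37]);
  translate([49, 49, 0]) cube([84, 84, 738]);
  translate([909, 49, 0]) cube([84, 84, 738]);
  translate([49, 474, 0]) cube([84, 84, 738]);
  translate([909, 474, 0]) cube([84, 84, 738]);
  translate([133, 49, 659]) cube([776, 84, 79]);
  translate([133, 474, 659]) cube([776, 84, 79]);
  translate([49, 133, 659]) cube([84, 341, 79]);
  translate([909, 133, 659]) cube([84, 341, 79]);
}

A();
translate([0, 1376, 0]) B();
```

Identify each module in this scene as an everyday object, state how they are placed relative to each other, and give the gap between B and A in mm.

The table's nearest face is 220 mm from the staircase's +y face.

A is a staircase. B is a table. The table is on the floor beside the staircase on its +y side. The gap between the table and the staircase is 220 mm.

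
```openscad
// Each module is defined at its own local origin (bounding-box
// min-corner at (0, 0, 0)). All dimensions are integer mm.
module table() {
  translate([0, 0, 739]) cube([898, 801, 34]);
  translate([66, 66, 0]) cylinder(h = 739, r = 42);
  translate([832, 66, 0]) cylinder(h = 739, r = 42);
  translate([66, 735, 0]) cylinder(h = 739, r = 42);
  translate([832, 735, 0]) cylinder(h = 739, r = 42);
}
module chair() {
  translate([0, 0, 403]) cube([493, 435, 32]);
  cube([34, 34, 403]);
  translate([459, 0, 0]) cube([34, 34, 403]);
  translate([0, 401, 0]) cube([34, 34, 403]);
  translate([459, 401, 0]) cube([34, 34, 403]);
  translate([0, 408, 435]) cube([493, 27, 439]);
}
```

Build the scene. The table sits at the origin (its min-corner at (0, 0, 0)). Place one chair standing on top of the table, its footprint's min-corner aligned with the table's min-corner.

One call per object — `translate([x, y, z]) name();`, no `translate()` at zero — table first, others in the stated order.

table();
translate([0, 0, 773]) chair();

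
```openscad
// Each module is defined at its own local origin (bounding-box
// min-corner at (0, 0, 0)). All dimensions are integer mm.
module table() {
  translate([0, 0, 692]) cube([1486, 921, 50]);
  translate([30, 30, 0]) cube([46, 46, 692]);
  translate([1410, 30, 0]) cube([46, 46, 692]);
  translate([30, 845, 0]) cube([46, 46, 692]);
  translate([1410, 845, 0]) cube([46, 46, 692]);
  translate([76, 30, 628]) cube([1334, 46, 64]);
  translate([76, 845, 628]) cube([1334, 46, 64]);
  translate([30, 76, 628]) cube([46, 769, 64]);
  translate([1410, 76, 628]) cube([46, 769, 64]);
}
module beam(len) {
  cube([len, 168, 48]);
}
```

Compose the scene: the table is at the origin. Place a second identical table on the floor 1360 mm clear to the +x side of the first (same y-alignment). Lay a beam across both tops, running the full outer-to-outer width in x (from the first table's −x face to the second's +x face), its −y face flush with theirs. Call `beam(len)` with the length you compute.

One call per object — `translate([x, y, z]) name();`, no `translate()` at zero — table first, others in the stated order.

table();
translate([2846, 0, 0]) table();
translate([0, 0, 742]) beam(4332);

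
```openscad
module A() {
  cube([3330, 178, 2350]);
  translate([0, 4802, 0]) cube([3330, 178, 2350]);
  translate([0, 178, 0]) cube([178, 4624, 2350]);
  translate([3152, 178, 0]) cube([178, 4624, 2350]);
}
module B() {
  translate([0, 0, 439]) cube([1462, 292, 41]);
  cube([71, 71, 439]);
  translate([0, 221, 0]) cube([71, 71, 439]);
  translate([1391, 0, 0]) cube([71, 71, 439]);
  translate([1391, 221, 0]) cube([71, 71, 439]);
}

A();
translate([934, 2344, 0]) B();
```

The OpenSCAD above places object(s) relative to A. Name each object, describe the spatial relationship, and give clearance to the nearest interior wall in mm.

A is a house frame. B is a bench. The bench sits inside the house frame, centred. The clearance to the nearest interior wall is 756 mm.

Clearances: x = 756, y = 2166; minimum 756 mm.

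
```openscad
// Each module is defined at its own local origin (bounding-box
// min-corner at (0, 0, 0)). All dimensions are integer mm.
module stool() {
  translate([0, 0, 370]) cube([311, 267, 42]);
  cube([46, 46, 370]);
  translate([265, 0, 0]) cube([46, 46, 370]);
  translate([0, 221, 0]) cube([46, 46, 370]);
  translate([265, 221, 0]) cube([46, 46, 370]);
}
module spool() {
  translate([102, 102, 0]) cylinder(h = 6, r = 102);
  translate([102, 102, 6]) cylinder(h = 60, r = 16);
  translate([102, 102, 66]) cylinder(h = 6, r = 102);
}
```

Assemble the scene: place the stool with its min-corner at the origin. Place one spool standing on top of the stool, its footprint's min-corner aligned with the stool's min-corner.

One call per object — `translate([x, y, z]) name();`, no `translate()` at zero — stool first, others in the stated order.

stool();
translate([0, 0, 412]) spool();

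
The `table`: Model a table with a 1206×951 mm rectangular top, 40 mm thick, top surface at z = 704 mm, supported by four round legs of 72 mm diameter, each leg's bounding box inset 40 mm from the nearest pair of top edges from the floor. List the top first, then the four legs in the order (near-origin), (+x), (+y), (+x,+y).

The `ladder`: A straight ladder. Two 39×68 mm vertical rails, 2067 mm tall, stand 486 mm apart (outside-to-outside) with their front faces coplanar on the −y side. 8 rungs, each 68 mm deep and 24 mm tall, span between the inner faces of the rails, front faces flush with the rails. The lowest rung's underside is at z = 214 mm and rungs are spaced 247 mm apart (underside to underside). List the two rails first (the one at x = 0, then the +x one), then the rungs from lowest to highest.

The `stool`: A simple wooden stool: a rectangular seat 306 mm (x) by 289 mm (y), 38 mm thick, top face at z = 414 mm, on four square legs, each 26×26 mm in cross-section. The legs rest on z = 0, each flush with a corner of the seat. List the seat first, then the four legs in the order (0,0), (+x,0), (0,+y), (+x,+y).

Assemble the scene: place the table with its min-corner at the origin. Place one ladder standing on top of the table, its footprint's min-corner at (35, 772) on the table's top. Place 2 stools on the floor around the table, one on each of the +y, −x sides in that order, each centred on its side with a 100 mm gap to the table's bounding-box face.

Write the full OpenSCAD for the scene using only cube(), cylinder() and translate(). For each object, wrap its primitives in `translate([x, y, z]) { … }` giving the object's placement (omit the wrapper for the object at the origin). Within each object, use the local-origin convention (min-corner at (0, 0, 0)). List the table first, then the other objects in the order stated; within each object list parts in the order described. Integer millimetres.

translate([0, 0, 664]) cube([1206, 951, 40]);
translate([76, 76, 0]) cylinder(h = 664, r = 36);
translate([1130, 76, 0]) cylinder(h = 664, r = 36);
translate([76, 875, 0]) cylinder(h = 664, r = 36);
translate([1130, 875, 0]) cylinder(h = 664, r = 36);
translate([35, 772, 704]) {
  cube([39, 68, 2067]);
  translate([447, 0, 0]) cube([39, 68, 2067]);
  translate([39, 0, 214]) cube([408, 68, 24]);
  translate([39, 0, 461]) cube([408, 68, 24]);
  translate([39, 0, 708]) cube([408, 68, 24]);
  translate([39, 0, 955]) cube([408, 68, 24]);
  translate([39, 0, 1202]) cube([408, 68, 24]);
  translate([39, 0, 1449]) cube([408, 68, 24]);
  translate([39, 0, 1696]) cube([408, 68, 24]);
  translate([39, 0, 1943]) cube([408, 68, 24]);
}
translate([450, 1051, 0]) {
  translate([0, 0, 376]) cube([306, 289, 38]);
  cube([26, 26, 376]);
  translate([280, 0, 0]) cube([26, 26, 376]);
  translate([0, 263, 0]) cube([26, 26, 376]);
  translate([280, 263, 0]) cube([26, 26, 376]);
}
translate([-406, 331, 0]) {
  translate([0, 0, 376]) cube([306, 289, 38]);
  cube([26, 26, 376]);
  translate([280, 0, 0]) cube([26, 26, 376]);
  translate([0, 263, 0]) cube([26, 26, 376]);
  translate([280, 263, 0]) cube([26, 26, 376]);
}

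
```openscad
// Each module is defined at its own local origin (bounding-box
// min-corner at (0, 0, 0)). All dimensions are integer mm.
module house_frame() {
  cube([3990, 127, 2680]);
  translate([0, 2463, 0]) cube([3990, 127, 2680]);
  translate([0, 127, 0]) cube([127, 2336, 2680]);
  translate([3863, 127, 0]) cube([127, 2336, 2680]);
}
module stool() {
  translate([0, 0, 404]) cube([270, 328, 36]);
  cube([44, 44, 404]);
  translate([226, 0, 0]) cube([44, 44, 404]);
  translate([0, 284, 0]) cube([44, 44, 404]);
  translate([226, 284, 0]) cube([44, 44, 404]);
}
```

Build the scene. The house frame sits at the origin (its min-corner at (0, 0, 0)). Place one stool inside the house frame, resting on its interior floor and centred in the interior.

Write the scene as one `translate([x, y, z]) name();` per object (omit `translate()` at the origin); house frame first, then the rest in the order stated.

house_frame();
translate([1860, 1131, 0]) stool();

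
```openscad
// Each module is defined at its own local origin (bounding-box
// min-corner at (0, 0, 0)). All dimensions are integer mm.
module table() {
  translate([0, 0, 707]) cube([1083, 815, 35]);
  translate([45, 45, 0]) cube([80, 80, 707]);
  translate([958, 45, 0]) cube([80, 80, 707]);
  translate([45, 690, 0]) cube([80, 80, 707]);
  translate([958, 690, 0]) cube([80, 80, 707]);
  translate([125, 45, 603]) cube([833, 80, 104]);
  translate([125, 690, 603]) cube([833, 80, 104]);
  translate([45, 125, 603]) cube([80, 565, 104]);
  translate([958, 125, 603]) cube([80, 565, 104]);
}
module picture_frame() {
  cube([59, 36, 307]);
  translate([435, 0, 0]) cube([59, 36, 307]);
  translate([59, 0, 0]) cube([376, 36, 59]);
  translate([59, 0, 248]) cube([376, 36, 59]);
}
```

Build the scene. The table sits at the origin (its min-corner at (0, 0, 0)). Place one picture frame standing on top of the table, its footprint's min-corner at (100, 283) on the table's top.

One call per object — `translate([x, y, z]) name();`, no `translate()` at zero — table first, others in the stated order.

table();
translate([100, 283, 742]) picture_frame();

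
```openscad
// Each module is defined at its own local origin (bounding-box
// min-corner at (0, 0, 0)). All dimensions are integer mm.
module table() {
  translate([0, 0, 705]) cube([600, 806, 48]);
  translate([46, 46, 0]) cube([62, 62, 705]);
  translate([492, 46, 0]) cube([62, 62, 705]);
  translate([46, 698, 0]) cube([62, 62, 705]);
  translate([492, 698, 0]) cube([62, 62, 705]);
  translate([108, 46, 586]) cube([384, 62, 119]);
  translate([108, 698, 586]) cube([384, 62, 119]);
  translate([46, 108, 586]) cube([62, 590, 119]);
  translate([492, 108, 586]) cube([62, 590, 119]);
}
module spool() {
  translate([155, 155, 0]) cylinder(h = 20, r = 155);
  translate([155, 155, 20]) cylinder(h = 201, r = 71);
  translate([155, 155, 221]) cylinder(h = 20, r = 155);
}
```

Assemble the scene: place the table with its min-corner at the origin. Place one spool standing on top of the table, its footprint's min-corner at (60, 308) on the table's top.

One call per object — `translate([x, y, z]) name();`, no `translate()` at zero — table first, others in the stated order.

table();
translate([60, 308, 753]) spool();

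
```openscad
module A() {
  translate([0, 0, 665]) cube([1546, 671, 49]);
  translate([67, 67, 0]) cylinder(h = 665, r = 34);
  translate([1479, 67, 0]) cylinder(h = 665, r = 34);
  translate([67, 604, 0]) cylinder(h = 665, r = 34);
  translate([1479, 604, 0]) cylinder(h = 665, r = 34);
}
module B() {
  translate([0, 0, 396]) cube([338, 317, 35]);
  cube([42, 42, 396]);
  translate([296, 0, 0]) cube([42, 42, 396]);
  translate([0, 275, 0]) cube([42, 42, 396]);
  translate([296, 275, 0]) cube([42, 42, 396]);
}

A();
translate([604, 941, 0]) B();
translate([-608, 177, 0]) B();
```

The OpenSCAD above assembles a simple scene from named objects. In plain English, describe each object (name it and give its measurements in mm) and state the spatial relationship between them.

A is a table: top 1546 mm (x) × 671 mm (y), 49 mm thick, upper face at z = 714 mm, on four round legs of 68 mm diameter, each leg's bounding box inset 33 mm from the nearest pair of top edges, running from z = 0 to the bottom of the top.

B is a four-legged stool. The seat is 338×317 mm, 35 mm thick, top at z = 431 mm. It stands on four square legs, each 42×42 mm in cross-section, from z = 0 to the seat underside, each flush with a corner of the seat.

Two stools sit around the table at the +y, −x sides.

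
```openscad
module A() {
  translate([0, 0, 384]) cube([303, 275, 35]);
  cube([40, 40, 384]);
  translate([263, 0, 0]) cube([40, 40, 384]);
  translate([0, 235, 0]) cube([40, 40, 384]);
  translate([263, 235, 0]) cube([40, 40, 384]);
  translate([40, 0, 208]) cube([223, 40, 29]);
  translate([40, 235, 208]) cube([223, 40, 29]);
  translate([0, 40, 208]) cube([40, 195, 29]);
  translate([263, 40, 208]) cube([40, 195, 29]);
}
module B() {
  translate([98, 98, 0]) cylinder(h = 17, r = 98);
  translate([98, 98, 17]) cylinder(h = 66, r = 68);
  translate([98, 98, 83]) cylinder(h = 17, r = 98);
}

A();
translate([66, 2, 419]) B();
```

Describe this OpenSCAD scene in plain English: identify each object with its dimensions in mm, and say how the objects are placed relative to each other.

A is a four-legged stool. The seat is a 303×275×35 mm slab whose top surface is at z = 419 mm; four square legs, each 40×40 mm in cross-section, run from the floor (z = 0) to the underside of the seat, each flush with a corner of the seat. Four stretchers, 40 mm wide and 29 mm tall, connect adjacent legs with their undersides at z = 208 mm, each running between the inner faces of the legs it joins and aligned with the legs' outer faces on the other axis.

B is a spool: two coaxial disc flanges of radius 98 mm and thickness 17 mm, joined by a core cylinder of radius 68 mm and height 66 mm. The lower flange rests on z = 0 and the three cylinders share a vertical axis.

The spool is on top of the stool.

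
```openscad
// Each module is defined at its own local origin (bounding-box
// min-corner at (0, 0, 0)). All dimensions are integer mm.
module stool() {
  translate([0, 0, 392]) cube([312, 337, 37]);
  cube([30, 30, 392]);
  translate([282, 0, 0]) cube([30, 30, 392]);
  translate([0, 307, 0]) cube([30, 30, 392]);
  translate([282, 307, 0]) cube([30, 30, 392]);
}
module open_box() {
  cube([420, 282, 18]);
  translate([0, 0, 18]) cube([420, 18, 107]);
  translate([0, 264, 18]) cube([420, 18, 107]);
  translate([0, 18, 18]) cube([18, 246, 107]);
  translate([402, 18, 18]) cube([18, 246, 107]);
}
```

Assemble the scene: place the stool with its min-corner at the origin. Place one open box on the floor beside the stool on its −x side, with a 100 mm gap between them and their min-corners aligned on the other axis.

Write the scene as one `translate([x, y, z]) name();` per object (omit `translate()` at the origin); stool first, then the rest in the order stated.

stool();
translate([-520, 0, 0]) open_box();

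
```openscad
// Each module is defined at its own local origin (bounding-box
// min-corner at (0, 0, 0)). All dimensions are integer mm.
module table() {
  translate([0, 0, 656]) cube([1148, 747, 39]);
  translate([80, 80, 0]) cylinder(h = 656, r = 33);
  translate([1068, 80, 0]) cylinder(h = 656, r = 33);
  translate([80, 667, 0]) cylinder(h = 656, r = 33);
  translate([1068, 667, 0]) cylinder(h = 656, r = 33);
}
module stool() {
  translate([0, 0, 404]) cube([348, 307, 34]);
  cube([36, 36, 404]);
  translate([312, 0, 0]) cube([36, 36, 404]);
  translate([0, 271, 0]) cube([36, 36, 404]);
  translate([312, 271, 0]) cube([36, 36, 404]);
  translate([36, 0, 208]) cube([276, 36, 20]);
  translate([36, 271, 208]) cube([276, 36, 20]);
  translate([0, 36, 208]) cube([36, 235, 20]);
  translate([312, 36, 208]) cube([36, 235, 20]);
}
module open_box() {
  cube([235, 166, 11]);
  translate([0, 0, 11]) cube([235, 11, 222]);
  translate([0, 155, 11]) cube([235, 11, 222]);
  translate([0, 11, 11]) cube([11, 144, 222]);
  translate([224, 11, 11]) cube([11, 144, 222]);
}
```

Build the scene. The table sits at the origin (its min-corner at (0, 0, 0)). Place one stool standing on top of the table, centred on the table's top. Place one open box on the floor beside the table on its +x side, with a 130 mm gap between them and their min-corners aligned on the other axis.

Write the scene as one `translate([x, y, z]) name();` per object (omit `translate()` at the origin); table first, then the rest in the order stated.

table();
translate([400, 220, 695]) stool();
translate([1278, 0, 0]) open_box();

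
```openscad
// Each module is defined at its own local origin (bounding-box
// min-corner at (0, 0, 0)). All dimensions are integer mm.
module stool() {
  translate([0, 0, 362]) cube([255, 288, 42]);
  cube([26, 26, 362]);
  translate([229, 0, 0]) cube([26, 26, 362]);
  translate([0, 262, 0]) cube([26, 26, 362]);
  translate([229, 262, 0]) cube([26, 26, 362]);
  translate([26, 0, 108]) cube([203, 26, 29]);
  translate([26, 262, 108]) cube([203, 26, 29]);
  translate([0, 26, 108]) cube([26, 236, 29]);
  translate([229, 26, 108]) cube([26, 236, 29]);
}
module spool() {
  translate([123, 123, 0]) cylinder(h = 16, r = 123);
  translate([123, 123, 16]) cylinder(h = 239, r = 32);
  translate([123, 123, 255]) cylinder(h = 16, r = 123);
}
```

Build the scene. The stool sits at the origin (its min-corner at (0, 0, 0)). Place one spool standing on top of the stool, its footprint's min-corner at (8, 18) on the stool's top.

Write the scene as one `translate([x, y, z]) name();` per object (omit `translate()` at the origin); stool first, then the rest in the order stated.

stool();
translate([8, 18, 404]) spool();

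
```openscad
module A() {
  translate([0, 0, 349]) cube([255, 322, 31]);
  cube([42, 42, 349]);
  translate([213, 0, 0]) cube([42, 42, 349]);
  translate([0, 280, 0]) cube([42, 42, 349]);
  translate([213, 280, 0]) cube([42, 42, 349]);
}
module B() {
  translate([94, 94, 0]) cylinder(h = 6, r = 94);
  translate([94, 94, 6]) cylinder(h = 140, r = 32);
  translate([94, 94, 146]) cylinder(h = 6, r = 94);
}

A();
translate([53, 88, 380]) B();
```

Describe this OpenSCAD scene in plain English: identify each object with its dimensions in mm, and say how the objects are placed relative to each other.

A is a four-legged stool. The seat is a 255×322×31 mm slab whose top surface is at z = 380 mm; four square legs, each 42×42 mm in cross-section, run from the floor (z = 0) to the underside of the seat, each flush with a corner of the seat.

B is a spool: two coaxial disc flanges of radius 94 mm and thickness 6 mm, joined by a core cylinder of radius 32 mm and height 140 mm. The lower flange rests on z = 0 and the three cylinders share a vertical axis.

The spool is on top of the stool.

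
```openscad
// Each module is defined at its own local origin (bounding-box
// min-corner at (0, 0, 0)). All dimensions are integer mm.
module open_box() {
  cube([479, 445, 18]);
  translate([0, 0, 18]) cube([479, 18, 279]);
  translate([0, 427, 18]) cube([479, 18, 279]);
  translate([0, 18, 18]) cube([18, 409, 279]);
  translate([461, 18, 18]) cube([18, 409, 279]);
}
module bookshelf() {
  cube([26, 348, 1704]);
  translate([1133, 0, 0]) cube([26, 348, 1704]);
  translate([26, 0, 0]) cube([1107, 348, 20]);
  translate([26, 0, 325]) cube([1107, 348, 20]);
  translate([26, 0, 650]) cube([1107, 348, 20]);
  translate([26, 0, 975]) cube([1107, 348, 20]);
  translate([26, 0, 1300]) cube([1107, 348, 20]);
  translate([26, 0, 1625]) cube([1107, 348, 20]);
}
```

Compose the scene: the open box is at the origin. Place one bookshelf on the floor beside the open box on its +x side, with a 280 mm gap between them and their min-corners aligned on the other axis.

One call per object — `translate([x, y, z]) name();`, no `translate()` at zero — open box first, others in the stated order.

open_box();
translate([759, 0, 0]) bookshelf();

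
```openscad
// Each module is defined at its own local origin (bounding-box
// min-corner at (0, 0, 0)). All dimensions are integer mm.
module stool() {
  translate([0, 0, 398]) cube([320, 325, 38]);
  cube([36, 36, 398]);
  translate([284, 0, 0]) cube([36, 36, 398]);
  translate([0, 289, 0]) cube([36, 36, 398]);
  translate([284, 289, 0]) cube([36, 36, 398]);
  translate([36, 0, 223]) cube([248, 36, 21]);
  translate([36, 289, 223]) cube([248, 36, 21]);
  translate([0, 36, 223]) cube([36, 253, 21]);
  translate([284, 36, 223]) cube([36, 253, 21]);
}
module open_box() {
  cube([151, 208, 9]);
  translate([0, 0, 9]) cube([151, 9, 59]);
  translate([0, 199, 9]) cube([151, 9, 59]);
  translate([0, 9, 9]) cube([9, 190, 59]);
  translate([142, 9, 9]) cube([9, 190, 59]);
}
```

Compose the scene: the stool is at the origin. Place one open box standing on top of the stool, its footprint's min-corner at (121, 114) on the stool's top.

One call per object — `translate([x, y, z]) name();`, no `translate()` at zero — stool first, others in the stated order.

stool();
translate([121, 114, 436]) open_box();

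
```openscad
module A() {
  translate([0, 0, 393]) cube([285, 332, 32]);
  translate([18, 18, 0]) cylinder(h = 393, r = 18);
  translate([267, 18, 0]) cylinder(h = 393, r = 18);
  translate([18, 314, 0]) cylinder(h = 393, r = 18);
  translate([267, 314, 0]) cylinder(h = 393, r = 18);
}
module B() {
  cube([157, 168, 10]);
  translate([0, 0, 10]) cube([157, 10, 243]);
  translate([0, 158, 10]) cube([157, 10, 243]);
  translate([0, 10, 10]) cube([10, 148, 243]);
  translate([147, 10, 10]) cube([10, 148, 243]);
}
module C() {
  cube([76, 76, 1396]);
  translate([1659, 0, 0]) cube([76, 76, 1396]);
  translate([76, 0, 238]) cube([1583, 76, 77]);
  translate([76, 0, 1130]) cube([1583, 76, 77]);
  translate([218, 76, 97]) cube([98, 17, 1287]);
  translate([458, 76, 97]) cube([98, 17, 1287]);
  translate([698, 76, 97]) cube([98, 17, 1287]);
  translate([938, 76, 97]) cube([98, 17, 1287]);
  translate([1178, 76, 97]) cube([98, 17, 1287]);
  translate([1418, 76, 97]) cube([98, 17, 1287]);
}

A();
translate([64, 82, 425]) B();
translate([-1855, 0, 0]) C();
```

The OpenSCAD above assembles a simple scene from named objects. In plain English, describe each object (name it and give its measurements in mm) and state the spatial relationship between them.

A is a four-legged stool. The seat is 285×332 mm, 32 mm thick, top at z = 425 mm. It stands on four round legs, each 36 mm in diameter, from z = 0 to the seat underside, each leg's axis is inset half a diameter from the nearest pair of seat edges (so the leg's bounding box is flush with the corner).

B is an open-topped rectangular box: outside dimensions 157×168×253 mm, with a uniform wall and base thickness of 10 mm. The base is a full 157×168 slab on the floor; four walls sit on top of the base. The front and back walls (the −y and +y sides) span the full width; the two side walls fit between them.

C is a fence section. Two 76×76 mm posts, 1396 mm tall, stand on the floor with a clear span of 1583 mm between their inner faces. Two horizontal rails of 76×77 mm section span the gap between the posts with their undersides at z = 238 mm and z = 1130 mm, flush with the posts' −y face. 6 pickets, each 98 mm wide, 17 mm thick and 1287 mm tall, are fixed to the +y face of the rails with their bottoms at z = 97 mm, evenly spaced across the span with equal gaps (rounded down to the nearest mm) at the −x end and between each pair — any rounding remainder accumulates at the +x end.

The open box is on top of the stool, centred. The fence section is on the floor beside the stool on its −x side.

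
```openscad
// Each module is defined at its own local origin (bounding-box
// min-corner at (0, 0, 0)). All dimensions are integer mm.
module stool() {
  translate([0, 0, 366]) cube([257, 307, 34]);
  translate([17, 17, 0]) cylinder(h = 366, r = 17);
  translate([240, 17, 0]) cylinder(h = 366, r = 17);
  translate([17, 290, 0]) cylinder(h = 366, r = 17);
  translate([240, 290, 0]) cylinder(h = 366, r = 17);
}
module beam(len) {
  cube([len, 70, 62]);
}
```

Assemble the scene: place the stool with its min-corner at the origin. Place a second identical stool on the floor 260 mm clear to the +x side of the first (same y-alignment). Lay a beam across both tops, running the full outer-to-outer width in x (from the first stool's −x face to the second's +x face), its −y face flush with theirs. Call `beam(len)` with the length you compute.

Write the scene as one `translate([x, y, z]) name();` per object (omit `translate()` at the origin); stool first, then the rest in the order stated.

stool();
translate([517, 0, 0]) stool();
translate([0, 0, 400]) beam(774);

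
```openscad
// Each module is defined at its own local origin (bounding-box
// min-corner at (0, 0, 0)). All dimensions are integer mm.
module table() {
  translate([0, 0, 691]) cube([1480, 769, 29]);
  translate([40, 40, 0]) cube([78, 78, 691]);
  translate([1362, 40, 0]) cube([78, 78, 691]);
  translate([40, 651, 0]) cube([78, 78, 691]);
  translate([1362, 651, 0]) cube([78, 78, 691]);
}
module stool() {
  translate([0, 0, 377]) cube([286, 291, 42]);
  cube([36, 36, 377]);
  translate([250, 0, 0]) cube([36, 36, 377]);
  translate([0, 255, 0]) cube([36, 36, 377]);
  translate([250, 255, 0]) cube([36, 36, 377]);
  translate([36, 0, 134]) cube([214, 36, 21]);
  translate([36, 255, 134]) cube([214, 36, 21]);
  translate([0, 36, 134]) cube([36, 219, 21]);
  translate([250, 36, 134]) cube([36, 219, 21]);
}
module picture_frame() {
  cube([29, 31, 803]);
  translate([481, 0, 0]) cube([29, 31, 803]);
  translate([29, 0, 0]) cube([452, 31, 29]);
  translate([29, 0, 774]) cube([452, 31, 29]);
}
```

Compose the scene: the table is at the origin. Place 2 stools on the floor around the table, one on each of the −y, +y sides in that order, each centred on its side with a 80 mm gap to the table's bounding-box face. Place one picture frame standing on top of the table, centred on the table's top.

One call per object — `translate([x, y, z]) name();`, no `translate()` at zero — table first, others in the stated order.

table();
translate([597, -371, 0]) stool();
translate([597, 849, 0]) stool();
translate([485, 369, 720]) picture_frame();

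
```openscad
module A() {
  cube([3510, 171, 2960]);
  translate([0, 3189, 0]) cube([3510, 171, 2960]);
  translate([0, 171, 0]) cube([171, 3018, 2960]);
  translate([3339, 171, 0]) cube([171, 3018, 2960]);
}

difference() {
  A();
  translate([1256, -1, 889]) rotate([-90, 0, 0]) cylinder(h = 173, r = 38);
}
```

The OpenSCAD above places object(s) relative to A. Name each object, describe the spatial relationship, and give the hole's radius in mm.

A is a house frame. The house frame has a circular hole through its front wall. The hole's radius is 38 mm.

The subtracted cylinder has r = 38 mm.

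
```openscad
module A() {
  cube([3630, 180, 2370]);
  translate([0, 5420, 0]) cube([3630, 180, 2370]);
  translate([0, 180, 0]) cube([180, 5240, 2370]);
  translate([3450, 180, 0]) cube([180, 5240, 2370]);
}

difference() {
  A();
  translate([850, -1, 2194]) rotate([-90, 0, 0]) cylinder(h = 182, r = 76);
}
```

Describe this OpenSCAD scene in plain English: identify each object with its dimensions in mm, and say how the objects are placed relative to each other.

A is the wall frame of a small rectangular building: four walls, each 2370 mm tall and 180 mm thick, enclosing a footprint 3630 mm (x) by 5600 mm (y) outside-to-outside, with no floor or roof. The front and back walls (the −y and +y sides) span the full width; the two side walls fit between them.

The house frame has a circular hole of radius 76 mm through its front wall, centred at (x = 850, z = 2194).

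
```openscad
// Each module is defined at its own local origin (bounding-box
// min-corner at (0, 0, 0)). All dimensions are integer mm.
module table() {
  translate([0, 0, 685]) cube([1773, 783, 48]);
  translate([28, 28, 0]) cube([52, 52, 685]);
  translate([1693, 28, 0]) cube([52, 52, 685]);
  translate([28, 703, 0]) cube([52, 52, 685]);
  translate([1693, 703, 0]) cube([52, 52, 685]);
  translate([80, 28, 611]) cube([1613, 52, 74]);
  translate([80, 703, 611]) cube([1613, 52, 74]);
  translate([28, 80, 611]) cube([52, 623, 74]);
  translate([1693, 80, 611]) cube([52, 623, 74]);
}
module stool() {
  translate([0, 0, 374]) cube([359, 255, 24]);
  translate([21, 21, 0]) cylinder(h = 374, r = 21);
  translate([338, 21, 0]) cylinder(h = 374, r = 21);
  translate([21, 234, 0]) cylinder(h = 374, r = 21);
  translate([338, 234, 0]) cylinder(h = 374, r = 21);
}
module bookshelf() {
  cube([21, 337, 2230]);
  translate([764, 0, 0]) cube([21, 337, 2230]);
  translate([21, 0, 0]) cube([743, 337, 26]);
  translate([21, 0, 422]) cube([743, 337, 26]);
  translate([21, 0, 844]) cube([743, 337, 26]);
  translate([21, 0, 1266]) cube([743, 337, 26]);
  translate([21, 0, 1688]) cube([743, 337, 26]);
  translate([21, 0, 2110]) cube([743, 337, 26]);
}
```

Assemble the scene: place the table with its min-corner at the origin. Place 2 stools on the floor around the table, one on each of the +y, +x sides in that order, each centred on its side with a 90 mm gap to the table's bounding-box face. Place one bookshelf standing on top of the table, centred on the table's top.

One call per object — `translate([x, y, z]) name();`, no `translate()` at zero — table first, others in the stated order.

table();
translate([707, 873, 0]) stool();
translate([1863, 264, 0]) stool();
translate([494, 223, 733]) bookshelf();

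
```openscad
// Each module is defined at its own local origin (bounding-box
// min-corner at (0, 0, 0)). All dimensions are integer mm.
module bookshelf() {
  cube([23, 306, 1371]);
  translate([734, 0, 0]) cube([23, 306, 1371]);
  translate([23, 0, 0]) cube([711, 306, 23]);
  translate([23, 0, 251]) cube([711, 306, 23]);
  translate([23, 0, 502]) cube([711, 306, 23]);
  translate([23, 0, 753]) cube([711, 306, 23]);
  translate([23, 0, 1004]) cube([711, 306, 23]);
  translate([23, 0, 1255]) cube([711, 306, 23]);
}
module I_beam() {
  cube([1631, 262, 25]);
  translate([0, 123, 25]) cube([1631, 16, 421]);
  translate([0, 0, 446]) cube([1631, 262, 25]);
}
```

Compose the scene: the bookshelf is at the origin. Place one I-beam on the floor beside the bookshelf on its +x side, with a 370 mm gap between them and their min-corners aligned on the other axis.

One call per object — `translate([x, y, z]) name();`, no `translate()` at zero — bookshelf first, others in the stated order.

bookshelf();
translate([1127, 0, 0]) I_beam();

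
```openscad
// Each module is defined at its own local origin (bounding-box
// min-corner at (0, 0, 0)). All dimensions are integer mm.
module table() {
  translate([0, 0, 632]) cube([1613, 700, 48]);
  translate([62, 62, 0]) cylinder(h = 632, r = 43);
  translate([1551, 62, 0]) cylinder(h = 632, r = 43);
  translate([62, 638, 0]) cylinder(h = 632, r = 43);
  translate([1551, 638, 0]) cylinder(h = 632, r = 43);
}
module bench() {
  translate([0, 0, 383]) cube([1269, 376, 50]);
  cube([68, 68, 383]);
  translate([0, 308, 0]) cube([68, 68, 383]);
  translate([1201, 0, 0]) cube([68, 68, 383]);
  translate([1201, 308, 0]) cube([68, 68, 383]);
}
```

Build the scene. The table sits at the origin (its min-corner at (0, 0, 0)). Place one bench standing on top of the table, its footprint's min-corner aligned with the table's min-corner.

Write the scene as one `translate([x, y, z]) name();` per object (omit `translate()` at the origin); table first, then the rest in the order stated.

table();
translate([0, 0, 680]) bench();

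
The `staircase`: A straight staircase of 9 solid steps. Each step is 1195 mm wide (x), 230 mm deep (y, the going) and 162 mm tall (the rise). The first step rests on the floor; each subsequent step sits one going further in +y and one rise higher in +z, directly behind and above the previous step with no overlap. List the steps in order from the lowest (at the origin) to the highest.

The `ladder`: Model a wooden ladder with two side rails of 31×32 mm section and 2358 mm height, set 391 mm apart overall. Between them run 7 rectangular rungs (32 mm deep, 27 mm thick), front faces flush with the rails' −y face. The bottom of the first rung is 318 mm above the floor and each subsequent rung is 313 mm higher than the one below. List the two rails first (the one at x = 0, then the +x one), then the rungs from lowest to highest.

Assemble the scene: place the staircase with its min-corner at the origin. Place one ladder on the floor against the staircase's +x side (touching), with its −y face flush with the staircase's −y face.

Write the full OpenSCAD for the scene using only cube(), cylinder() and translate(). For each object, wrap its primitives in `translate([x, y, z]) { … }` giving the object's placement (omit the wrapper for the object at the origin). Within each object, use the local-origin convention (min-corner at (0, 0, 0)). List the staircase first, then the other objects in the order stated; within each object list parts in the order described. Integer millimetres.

cube([1195, 230, 162]);
translate([0, 230, 162]) cube([1195, 230, 162]);
translate([0, 460, 324]) cube([1195, 230, 162]);
translate([0, 690, 486]) cube([1195, 230, 162]);
translate([0, 920, 648]) cube([1195, 230, 162]);
translate([0, 1150, 810]) cube([1195, 230, 162]);
translate([0, 1380, 972]) cube([1195, 230, 162]);
translate([0, 1610, 1134]) cube([1195, 230, 162]);
translate([0, 1840, 1296]) cube([1195, 230, 162]);
translate([1195, 0, 0]) {
  cube([31, 32, 2358]);
  translate([360, 0, 0]) cube([31, 32, 2358]);
  translate([31, 0, 318]) cube([329, 32, 27]);
  translate([31, 0, 631]) cube([329, 32, 27]);
  translate([31, 0, 944]) cube([329, 32, 27]);
  translate([31, 0, 1257]) cube([329, 32, 27]);
  translate([31, 0, 1570]) cube([329, 32, 27]);
  translate([31, 0, 1883]) cube([329, 32, 27]);
  translate([31, 0, 2196]) cube([329, 32, 27]);
}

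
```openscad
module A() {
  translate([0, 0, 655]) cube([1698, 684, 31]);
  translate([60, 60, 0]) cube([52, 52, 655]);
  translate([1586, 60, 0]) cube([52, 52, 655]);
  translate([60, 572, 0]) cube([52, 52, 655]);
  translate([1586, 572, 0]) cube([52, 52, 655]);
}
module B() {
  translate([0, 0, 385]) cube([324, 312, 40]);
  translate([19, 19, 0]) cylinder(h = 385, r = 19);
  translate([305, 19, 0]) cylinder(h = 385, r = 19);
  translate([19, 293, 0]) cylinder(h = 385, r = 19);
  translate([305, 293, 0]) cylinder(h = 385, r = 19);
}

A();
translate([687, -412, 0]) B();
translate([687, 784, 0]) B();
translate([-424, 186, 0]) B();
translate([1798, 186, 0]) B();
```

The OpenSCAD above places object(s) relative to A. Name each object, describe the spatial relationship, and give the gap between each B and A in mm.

Each stool's nearest face is 100 mm from the table's bounding box.

A is a table. B is a stool. Four stools sit around the table at the −y, +y, −x, +x sides. The gap between each stool and the table is 100 mm.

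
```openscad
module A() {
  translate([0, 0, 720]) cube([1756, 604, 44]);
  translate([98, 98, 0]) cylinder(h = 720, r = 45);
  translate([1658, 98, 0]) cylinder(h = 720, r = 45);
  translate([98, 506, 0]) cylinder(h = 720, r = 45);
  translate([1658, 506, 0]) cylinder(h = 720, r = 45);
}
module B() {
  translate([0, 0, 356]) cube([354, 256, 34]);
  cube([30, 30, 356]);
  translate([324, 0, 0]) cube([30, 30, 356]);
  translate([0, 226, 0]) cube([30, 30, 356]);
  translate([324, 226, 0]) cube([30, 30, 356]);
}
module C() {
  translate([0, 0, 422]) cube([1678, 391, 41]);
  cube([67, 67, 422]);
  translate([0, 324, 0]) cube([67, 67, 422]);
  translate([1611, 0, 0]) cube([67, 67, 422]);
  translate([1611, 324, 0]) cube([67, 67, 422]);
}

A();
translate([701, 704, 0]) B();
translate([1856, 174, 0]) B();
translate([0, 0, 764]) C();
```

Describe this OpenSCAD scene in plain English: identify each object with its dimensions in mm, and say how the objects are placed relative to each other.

A is a table with a 1756×604 mm rectangular top, 44 mm thick, top surface at z = 764 mm, supported by four round legs of 90 mm diameter, each leg's bounding box inset 53 mm from the nearest pair of top edges, running from the floor.

B is a simple wooden stool: a rectangular seat 354 mm (x) by 256 mm (y), 34 mm thick, top face at z = 390 mm, on four square legs, each 30×30 mm in cross-section. The legs rest on z = 0, each flush with a corner of the seat.

C is a long wooden bench with a 1678 mm (x) × 391 mm (y) seat, 41 mm thick, its top surface 463 mm above the floor. Four 67 mm square legs at the seat corners, flush with the edges, run from z = 0 to the seat underside.

Two stools sit around the table at the +y, +x sides. The bench is on top of the table.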